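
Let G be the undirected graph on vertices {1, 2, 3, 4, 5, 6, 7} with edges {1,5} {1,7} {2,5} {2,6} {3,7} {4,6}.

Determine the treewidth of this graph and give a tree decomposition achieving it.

Treewidth 1.
One optimal decomposition is:
Bags: B1 = {4, 6}  B2 = {2, 6}  B3 = {2, 5}  B4 = {1, 5}  B5 = {1, 7}  B6 = {3, 7}
Tree: B1–B2, B2–B3, B3–B4, B4–B5, B5–B6

Each bag holds 2 vertices, so the decomposition has width 1, which upper-bounds the treewidth. Any graph with an edge has treewidth ≥ 1, and G has the edge 4–6. Combining the bounds, tw(G) = 1.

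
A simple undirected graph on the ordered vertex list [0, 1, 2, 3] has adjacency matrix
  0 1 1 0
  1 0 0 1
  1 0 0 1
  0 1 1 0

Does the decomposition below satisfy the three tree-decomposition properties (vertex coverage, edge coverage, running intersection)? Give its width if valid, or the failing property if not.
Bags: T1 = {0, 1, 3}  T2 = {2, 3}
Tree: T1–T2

A tree decomposition must satisfy three properties: every vertex lies in some bag; for every edge, both endpoints lie together in some bag; and for every vertex, the bags containing it form a connected subtree. Here edge (0,2) lies in no bag, so the decomposition is invalid.

No — edge (0,2) lies in no bag.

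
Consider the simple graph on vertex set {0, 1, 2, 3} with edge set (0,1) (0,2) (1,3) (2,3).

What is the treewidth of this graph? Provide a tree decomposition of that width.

Treewidth 2.
Bags: B1 = {0, 1, 2}  B2 = {1, 2, 3}
Tree: B1–B2

The largest bag has 3 vertices, giving width 2; this decomposition certifies tw(G) ≤ 2. For the lower bound, G contains the cycle 2–0–1–3–2, so G is not a forest; only forests have treewidth ≤ 1, hence tw(G) ≥ 2. Combining the bounds, tw(G) = 2.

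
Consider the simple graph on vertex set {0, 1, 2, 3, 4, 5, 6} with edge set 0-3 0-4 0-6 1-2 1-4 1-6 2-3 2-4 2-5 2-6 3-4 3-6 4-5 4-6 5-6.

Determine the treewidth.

A width-3 tree decomposition is:
Bags: B1 = {2, 3, 4, 6}  B2 = {0, 3, 4, 6}  B3 = {1, 2, 4, 6}  B4 = {2, 4, 5, 6}
Tree: B1–B2, B1–B3, B1–B4
Every bag has size at most 4, so the width is 4 − 1 = 3 and tw(G) ≤ 3. For the lower bound, the 4 vertices {0, 3, 4, 6} are pairwise adjacent, and any tree decomposition puts a clique entirely inside one bag — forcing width ≥ 3. Therefore the treewidth is 3.

3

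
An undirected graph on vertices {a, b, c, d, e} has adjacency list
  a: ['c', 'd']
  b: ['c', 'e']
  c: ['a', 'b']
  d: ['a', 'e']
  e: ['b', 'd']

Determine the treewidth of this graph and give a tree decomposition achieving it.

Each bag holds 3 vertices, so the decomposition has width 2, which upper-bounds the treewidth. For the lower bound, G contains the cycle d–e–b–c–a–d, so G is not a forest; only forests have treewidth ≤ 1, hence tw(G) ≥ 2. Combining the bounds, tw(G) = 2.

Treewidth 2.
One optimal decomposition is:
Bags: B1 = {b, d, e}  B2 = {b, c, d}  B3 = {a, c, d}
Tree: B1–B2, B2–B3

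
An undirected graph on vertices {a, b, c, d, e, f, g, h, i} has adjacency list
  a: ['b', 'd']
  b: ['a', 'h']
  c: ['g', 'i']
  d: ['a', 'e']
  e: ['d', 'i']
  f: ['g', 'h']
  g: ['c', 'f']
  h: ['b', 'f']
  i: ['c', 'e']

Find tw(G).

A width-2 tree decomposition is:
Bags: B1 = {b, f, h}  B2 = {b, f, g}  B3 = {b, c, g}  B4 = {b, c, i}  B5 = {b, e, i}  B6 = {b, d, e}  B7 = {a, b, d}
Tree: B1–B2, B2–B3, B3–B4, B4–B5, B5–B6, B6–B7
Every bag has size at most 3, so the width is 3 − 1 = 2 and tw(G) ≤ 2. For the lower bound, G contains the cycle b–h–f–g–c–i–e–d–a–b, so G is not a forest; only forests have treewidth ≤ 1, hence tw(G) ≥ 2. Therefore the treewidth is 2.

2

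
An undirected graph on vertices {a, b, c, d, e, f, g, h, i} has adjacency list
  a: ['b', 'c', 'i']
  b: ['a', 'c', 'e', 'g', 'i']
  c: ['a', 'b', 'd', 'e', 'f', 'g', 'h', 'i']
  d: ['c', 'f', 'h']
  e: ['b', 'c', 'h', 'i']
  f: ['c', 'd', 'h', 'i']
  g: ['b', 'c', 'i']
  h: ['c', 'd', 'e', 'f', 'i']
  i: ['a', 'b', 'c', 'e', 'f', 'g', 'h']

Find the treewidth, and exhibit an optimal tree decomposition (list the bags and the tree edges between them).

The largest bag has 4 vertices, giving width 3; this decomposition certifies tw(G) ≤ 3. Conversely, {c, d, f, h} is a clique of size 4, and the vertices of any clique must share a bag in every tree decomposition; so some bag has ≥ 4 vertices and tw(G) ≥ 3. Therefore the treewidth is 3.

Treewidth 3.
One such decomposition:
Bags: B1 = {c, e, h, i}  B2 = {b, c, e, i}  B3 = {c, f, h, i}  B4 = {a, b, c, i}  B5 = {b, c, g, i}  B6 = {c, d, f, h}
Tree: B1–B2, B1–B3, B2–B4, B4–B5, B3–B6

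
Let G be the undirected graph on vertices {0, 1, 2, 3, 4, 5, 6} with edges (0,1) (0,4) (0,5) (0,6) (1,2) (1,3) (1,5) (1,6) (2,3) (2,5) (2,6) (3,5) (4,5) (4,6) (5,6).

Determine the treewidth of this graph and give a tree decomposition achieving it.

Each bag holds 4 vertices, so the decomposition has width 3, which upper-bounds the treewidth. On the other hand G contains the 4-clique {0, 1, 5, 6}. A clique must lie in a single bag of any decomposition, so no decomposition can have width below 3. The upper and lower bounds meet at 3, so that is the treewidth.

Treewidth 3.
Bags: B1 = {1, 2, 5, 6}  B2 = {0, 1, 5, 6}  B3 = {1, 2, 3, 5}  B4 = {0, 4, 5, 6}
Tree: B1–B2, B1–B3, B2–B4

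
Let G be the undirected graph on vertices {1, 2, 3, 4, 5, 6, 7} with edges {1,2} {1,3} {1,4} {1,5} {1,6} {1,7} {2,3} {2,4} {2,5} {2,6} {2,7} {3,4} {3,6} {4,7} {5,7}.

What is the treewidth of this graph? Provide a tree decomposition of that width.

Treewidth 3.
Bags: B1 = {1, 2, 3, 6}  B2 = {1, 2, 3, 4}  B3 = {1, 2, 4, 7}  B4 = {1, 2, 5, 7}
Tree: B1–B2, B2–B3, B3–B4

The largest bag has 4 vertices, giving width 3; this decomposition certifies tw(G) ≤ 3. For the lower bound, the 4 vertices {1, 2, 3, 4} are pairwise adjacent, and any tree decomposition puts a clique entirely inside one bag — forcing width ≥ 3. The upper and lower bounds meet at 3, so that is the treewidth.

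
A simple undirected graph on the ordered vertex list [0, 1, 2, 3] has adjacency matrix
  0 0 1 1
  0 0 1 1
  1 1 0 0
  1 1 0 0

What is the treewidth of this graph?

A width-2 tree decomposition is:
Bags: B1 = {0, 2, 3}  B2 = {1, 2, 3}
Tree: B1–B2
The largest bag has 3 vertices, giving width 2; this decomposition certifies tw(G) ≤ 2. For the lower bound, G contains the cycle 3–0–2–1–3, so G is not a forest; only forests have treewidth ≤ 1, hence tw(G) ≥ 2. Combining the bounds, tw(G) = 2.

2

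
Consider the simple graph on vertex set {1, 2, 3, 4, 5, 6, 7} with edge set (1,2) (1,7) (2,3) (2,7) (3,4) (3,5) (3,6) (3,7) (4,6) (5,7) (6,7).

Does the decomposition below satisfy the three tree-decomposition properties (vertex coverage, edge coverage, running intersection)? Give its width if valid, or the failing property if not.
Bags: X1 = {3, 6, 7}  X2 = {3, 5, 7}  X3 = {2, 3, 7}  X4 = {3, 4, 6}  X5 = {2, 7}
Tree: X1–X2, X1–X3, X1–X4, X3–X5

A tree decomposition must satisfy three properties: every vertex lies in some bag; for every edge, both endpoints lie together in some bag; and for every vertex, the bags containing it form a connected subtree. Here vertex 1 appears in no bag, so the decomposition is invalid.

No — vertex 1 appears in no bag.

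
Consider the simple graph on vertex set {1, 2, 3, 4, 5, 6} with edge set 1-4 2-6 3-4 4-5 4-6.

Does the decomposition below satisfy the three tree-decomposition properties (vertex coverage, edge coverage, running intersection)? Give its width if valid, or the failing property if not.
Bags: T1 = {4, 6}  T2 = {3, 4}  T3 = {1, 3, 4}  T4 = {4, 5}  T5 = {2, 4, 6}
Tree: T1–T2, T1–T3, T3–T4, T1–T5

A tree decomposition must satisfy three properties: every vertex lies in some bag; for every edge, both endpoints lie together in some bag; and for every vertex, the bags containing it form a connected subtree. Here bags containing vertex 3 are not connected in the tree, so the decomposition is invalid.

No — bags containing vertex 3 are not connected in the tree.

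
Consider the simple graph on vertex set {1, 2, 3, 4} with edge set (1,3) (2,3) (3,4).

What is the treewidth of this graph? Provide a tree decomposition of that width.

Each bag holds 2 vertices, so the decomposition has width 1, which upper-bounds the treewidth. G has an edge, so its treewidth is at least 1. Hence tw(G) = 1 exactly.

Treewidth 1.
One such decomposition:
Bags: B1 = {1, 3}  B2 = {3, 4}  B3 = {2, 3}
Tree: B1–B2, B2–B3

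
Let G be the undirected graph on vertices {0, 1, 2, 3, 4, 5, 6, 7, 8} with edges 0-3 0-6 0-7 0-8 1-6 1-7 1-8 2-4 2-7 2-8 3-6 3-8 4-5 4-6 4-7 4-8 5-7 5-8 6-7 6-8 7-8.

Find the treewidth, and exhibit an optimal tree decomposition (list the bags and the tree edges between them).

Treewidth 3.
One such decomposition:
Bags: B1 = {4, 5, 7, 8}  B2 = {2, 4, 7, 8}  B3 = {4, 6, 7, 8}  B4 = {0, 6, 7, 8}  B5 = {0, 3, 6, 8}  B6 = {1, 6, 7, 8}
Tree: B1–B2, B1–B3, B3–B4, B4–B5, B4–B6

Each bag holds 4 vertices, so the decomposition has width 3, which upper-bounds the treewidth. On the other hand G contains the 4-clique {0, 3, 6, 8}. A clique must lie in a single bag of any decomposition, so no decomposition can have width below 3. Therefore the treewidth is 3.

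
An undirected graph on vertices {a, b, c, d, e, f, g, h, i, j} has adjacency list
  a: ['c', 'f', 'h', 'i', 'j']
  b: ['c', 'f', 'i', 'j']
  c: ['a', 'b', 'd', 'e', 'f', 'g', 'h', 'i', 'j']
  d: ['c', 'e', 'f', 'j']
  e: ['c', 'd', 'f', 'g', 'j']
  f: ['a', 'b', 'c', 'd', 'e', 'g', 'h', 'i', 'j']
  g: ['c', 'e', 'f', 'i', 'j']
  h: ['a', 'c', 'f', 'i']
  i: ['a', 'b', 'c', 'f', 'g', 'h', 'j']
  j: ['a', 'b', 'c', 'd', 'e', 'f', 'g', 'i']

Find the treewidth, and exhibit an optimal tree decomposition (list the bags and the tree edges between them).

The largest bag has 5 vertices, giving width 4; this decomposition certifies tw(G) ≤ 4. For the lower bound, the 5 vertices {c, d, e, f, j} are pairwise adjacent, and any tree decomposition puts a clique entirely inside one bag — forcing width ≥ 4. The upper and lower bounds meet at 4, so that is the treewidth.

Treewidth 4.
One such decomposition:
Bags: B1 = {b, c, f, i, j}  B2 = {a, c, f, i, j}  B3 = {a, c, f, h, i}  B4 = {c, f, g, i, j}  B5 = {c, e, f, g, j}  B6 = {c, d, e, f, j}
Tree: B1–B2, B2–B3, B1–B4, B4–B5, B5–B6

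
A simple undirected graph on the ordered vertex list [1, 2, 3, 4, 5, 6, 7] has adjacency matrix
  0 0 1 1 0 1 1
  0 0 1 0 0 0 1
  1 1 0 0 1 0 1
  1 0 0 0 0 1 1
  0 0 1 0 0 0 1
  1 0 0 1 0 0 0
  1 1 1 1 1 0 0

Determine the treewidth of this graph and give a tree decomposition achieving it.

Treewidth 2.
One such decomposition:
Bags: B1 = {1, 4, 7}  B2 = {1, 3, 7}  B3 = {3, 5, 7}  B4 = {1, 4, 6}  B5 = {2, 3, 7}
Tree: B1–B2, B2–B3, B1–B4, B3–B5

The largest bag has 3 vertices, giving width 2; this decomposition certifies tw(G) ≤ 2. For the lower bound, the 3 vertices {1, 4, 6} are pairwise adjacent, and any tree decomposition puts a clique entirely inside one bag — forcing width ≥ 2. The upper and lower bounds meet at 2, so that is the treewidth.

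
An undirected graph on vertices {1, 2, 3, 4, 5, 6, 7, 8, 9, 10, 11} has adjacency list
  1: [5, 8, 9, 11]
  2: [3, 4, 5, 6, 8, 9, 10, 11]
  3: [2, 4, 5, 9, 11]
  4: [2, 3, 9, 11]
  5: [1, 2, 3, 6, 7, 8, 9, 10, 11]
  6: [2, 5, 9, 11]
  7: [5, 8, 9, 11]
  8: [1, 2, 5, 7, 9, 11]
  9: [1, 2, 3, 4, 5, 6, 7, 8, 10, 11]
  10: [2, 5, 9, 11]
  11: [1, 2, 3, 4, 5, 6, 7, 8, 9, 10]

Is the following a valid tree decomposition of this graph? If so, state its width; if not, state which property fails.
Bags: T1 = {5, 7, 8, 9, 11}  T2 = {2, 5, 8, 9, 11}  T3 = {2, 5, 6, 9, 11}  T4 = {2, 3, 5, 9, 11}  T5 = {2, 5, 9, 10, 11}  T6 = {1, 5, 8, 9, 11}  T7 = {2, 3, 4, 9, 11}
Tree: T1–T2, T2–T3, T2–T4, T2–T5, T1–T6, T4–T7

Every vertex of G appears in some bag (union = {1, 2, 3, 4, 5, 6, 7, 8, 9, 10, 11}); every edge is covered by a bag; and for each vertex v the set of bags containing v is connected in the bag tree. The decomposition is therefore valid. The largest bag has 5 vertices, so the width is 4.

Yes; width 4.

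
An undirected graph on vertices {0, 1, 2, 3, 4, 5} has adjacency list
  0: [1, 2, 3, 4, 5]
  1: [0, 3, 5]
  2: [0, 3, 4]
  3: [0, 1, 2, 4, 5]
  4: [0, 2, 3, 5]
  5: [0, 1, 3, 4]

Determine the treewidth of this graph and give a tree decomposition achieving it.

Treewidth 3.
Bags: B1 = {0, 1, 3, 5}  B2 = {0, 3, 4, 5}  B3 = {0, 2, 3, 4}
Tree: B1–B2, B2–B3

Every bag has size at most 4, so the width is 4 − 1 = 3 and tw(G) ≤ 3. On the other hand G contains the 4-clique {0, 1, 3, 5}. A clique must lie in a single bag of any decomposition, so no decomposition can have width below 3. The upper and lower bounds meet at 3, so that is the treewidth.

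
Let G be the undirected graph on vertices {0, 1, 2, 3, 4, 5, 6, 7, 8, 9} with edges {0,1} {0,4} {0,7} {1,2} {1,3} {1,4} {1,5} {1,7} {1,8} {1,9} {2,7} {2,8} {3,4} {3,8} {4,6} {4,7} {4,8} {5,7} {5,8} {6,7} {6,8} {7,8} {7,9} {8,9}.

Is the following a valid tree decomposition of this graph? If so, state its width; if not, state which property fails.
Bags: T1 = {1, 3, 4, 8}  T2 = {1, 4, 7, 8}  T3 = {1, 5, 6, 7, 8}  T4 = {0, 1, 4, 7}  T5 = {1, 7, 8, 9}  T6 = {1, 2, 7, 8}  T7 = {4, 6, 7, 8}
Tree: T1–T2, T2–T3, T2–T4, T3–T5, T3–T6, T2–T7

A tree decomposition must satisfy three properties: every vertex lies in some bag; for every edge, both endpoints lie together in some bag; and for every vertex, the bags containing it form a connected subtree. Here bags containing vertex 6 are not connected in the tree, so the decomposition is invalid.

No — bags containing vertex 6 are not connected in the tree.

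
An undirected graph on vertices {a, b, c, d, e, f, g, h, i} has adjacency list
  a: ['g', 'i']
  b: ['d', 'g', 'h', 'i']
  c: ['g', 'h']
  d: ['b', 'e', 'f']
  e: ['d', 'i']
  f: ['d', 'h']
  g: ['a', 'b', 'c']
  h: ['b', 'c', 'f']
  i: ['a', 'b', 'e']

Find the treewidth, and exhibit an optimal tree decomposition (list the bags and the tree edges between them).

The largest bag has 4 vertices, giving width 3; this decomposition certifies tw(G) ≤ 3. For the lower bound: the 4 vertex sets {d,e,f}, {h}, {b}, {a,c,g,i} are disjoint, each induces a connected subgraph, and every pair is joined by at least one edge of G. Contracting each set to a single vertex therefore yields K_{4} as a minor, and since treewidth is minor-monotone, tw(G) ≥ tw(K_{4}) = 3. The upper and lower bounds meet at 3, so that is the treewidth.

Treewidth 3.
One optimal decomposition is:
Bags: B1 = {d, e, f, h}  B2 = {b, d, e, h}  B3 = {b, e, h, i}  B4 = {b, c, h, i}  B5 = {b, c, g, i}  B6 = {a, c, g, i}
Tree: B1–B2, B2–B3, B3–B4, B4–B5, B5–B6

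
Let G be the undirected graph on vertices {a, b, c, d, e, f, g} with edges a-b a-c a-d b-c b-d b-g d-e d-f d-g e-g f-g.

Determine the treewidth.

2

A width-2 tree decomposition is:
Bags: B1 = {d, e, g}  B2 = {d, f, g}  B3 = {b, d, g}  B4 = {a, b, d}  B5 = {a, b, c}
Tree: B1–B2, B1–B3, B3–B4, B4–B5
Each bag holds 3 vertices, so the decomposition has width 2, which upper-bounds the treewidth. On the other hand G contains the 3-clique {d, e, g}. A clique must lie in a single bag of any decomposition, so no decomposition can have width below 2. Combining the bounds, tw(G) = 2.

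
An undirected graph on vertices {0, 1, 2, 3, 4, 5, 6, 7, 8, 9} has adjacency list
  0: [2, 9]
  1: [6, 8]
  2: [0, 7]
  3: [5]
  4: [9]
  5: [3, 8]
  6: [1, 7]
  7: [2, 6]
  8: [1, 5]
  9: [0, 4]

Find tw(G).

1

A width-1 tree decomposition is:
Bags: B1 = {3, 5}  B2 = {5, 8}  B3 = {1, 8}  B4 = {1, 6}  B5 = {6, 7}  B6 = {2, 7}  B7 = {0, 2}  B8 = {0, 9}  B9 = {4, 9}
Tree: B1–B2, B2–B3, B3–B4, B4–B5, B5–B6, B6–B7, B7–B8, B8–B9
Every bag has size at most 2, so the width is 2 − 1 = 1 and tw(G) ≤ 1. Since G has at least one edge (e.g. 3–5), it is not an edgeless graph, so tw(G) ≥ 1. Hence tw(G) = 1 exactly.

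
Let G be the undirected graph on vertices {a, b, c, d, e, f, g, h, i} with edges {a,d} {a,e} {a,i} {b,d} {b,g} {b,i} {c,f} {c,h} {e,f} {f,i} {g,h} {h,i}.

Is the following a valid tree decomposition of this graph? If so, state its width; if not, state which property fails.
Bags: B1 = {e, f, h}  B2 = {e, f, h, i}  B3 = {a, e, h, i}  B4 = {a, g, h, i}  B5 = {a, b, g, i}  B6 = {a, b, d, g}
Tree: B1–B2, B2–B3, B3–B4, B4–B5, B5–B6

No — vertex c appears in no bag.

A tree decomposition must satisfy three properties: every vertex lies in some bag; for every edge, both endpoints lie together in some bag; and for every vertex, the bags containing it form a connected subtree. Here vertex c appears in no bag, so the decomposition is invalid.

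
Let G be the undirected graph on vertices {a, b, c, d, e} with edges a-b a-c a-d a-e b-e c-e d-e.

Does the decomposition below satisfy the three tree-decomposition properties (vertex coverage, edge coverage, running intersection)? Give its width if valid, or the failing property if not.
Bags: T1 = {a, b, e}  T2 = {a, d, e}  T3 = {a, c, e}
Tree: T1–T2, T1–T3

Yes; width 2.

Vertex coverage: the bags together contain {a, b, c, d, e}, the full vertex set. Edge coverage: each edge of G has both endpoints in at least one bag. Running intersection: for every vertex, the bags containing it form a connected subtree. All three properties hold, so this is a valid tree decomposition of width max|bag| − 1 = 2, and hence tw(G) ≤ 2.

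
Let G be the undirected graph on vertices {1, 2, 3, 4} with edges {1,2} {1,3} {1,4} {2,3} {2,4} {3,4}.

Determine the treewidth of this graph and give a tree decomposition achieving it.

Treewidth 3.
One such decomposition:
Bags: B1 = {1, 2, 3, 4}
Tree: (single bag)

With just one bag of size 4, the width is 4 − 1 = 3, so tw(G) ≤ 3. Conversely, {1, 2, 3, 4} is a clique of size 4, and the vertices of any clique must share a bag in every tree decomposition; so some bag has ≥ 4 vertices and tw(G) ≥ 3. Combining the bounds, tw(G) = 3.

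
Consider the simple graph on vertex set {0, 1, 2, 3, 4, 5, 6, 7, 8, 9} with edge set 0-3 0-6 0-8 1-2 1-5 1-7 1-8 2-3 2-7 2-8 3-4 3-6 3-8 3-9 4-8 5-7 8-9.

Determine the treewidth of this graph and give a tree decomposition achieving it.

Every bag has size at most 3, so the width is 3 − 1 = 2 and tw(G) ≤ 2. On the other hand G contains the 3-clique {1, 2, 8}. A clique must lie in a single bag of any decomposition, so no decomposition can have width below 2. Hence tw(G) = 2 exactly.

Treewidth 2.
One such decomposition:
Bags: B1 = {2, 3, 8}  B2 = {0, 3, 8}  B3 = {1, 2, 8}  B4 = {1, 2, 7}  B5 = {3, 8, 9}  B6 = {0, 3, 6}  B7 = {3, 4, 8}  B8 = {1, 5, 7}
Tree: B1–B2, B1–B3, B3–B4, B2–B5, B2–B6, B1–B7, B4–B8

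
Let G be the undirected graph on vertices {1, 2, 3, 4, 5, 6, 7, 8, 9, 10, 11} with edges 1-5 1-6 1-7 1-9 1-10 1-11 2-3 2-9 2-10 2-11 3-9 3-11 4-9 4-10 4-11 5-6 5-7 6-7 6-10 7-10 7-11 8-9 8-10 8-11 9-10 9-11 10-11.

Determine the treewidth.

3

A width-3 tree decomposition is:
Bags: B1 = {2, 9, 10, 11}  B2 = {8, 9, 10, 11}  B3 = {1, 9, 10, 11}  B4 = {1, 7, 10, 11}  B5 = {4, 9, 10, 11}  B6 = {2, 3, 9, 11}  B7 = {1, 6, 7, 10}  B8 = {1, 5, 6, 7}
Tree: B1–B2, B2–B3, B3–B4, B3–B5, B1–B6, B4–B7, B7–B8
The largest bag has 4 vertices, giving width 3; this decomposition certifies tw(G) ≤ 3. For the lower bound, the 4 vertices {8, 9, 10, 11} are pairwise adjacent, and any tree decomposition puts a clique entirely inside one bag — forcing width ≥ 3. Therefore the treewidth is 3.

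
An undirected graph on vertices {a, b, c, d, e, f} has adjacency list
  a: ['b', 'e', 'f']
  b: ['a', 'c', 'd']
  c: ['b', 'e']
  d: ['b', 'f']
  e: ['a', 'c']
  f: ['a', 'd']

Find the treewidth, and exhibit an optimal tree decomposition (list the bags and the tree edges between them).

Each bag holds 3 vertices, so the decomposition has width 2, which upper-bounds the treewidth. Since c–e–a–b–c is a cycle in G, G is not acyclic. Forests are exactly the graphs of treewidth ≤ 1, so tw(G) ≥ 2. Hence tw(G) = 2 exactly.

Treewidth 2.
One such decomposition:
Bags: B1 = {b, c, e}  B2 = {a, b, e}  B3 = {a, b, d}  B4 = {a, d, f}
Tree: B1–B2, B2–B3, B3–B4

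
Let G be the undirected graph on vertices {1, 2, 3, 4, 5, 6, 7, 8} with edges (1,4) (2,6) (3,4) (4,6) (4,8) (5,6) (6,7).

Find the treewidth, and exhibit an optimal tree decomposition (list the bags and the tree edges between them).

Treewidth 1.
One optimal decomposition is:
Bags: B1 = {4, 6}  B2 = {4, 8}  B3 = {1, 4}  B4 = {5, 6}  B5 = {3, 4}  B6 = {2, 6}  B7 = {6, 7}
Tree: B1–B2, B2–B3, B1–B4, B2–B5, B4–B6, B6–B7

Every bag has size at most 2, so the width is 2 − 1 = 1 and tw(G) ≤ 1. Since G has at least one edge (e.g. 4–6), it is not an edgeless graph, so tw(G) ≥ 1. Therefore the treewidth is 1.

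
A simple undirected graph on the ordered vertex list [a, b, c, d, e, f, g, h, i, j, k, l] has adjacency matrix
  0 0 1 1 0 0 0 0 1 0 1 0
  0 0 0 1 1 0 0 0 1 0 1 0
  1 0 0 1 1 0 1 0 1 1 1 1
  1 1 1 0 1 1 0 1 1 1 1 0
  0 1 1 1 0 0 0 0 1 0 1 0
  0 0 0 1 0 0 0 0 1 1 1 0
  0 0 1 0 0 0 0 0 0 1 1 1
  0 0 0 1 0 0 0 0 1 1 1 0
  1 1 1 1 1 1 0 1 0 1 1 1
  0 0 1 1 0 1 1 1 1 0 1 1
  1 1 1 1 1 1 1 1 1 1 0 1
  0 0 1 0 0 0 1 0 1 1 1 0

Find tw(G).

4

A width-4 tree decomposition is:
Bags: B1 = {a, c, d, i, k}  B2 = {c, d, e, i, k}  B3 = {c, d, i, j, k}  B4 = {c, i, j, k, l}  B5 = {b, d, e, i, k}  B6 = {d, f, i, j, k}  B7 = {c, g, j, k, l}  B8 = {d, h, i, j, k}
Tree: B1–B2, B2–B3, B3–B4, B2–B5, B3–B6, B4–B7, B3–B8
Each bag holds 5 vertices, so the decomposition has width 4, which upper-bounds the treewidth. On the other hand G contains the 5-clique {c, g, j, k, l}. A clique must lie in a single bag of any decomposition, so no decomposition can have width below 4. Combining the bounds, tw(G) = 4.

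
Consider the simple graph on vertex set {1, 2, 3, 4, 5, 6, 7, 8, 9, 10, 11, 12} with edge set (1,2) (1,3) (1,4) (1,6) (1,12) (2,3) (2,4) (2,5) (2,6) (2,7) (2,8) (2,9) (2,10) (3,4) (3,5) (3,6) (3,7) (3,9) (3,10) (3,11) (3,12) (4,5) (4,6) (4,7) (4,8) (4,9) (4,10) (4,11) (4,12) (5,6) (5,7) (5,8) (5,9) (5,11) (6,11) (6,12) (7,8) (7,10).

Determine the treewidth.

4

A width-4 tree decomposition is:
Bags: B1 = {2, 3, 4, 5, 6}  B2 = {1, 2, 3, 4, 6}  B3 = {2, 3, 4, 5, 7}  B4 = {2, 3, 4, 7, 10}  B5 = {3, 4, 5, 6, 11}  B6 = {2, 4, 5, 7, 8}  B7 = {2, 3, 4, 5, 9}  B8 = {1, 3, 4, 6, 12}
Tree: B1–B2, B1–B3, B3–B4, B1–B5, B3–B6, B1–B7, B2–B8
The largest bag has 5 vertices, giving width 4; this decomposition certifies tw(G) ≤ 4. Conversely, {2, 4, 5, 7, 8} is a clique of size 5, and the vertices of any clique must share a bag in every tree decomposition; so some bag has ≥ 5 vertices and tw(G) ≥ 4. Therefore the treewidth is 4.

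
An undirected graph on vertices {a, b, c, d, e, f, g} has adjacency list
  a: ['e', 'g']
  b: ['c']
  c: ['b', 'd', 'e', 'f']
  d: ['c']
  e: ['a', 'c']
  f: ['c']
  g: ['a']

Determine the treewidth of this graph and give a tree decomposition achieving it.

Treewidth 1.
One such decomposition:
Bags: B1 = {c, f}  B2 = {c, e}  B3 = {c, d}  B4 = {a, e}  B5 = {a, g}  B6 = {b, c}
Tree: B1–B2, B1–B3, B2–B4, B4–B5, B3–B6

The largest bag has 2 vertices, giving width 1; this decomposition certifies tw(G) ≤ 1. G has an edge, so its treewidth is at least 1. Therefore the treewidth is 1.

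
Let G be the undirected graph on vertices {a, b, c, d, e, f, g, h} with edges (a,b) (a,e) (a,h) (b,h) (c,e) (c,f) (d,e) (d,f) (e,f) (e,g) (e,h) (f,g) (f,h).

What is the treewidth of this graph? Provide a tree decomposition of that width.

Each bag holds 3 vertices, so the decomposition has width 2, which upper-bounds the treewidth. On the other hand G contains the 3-clique {a, e, h}. A clique must lie in a single bag of any decomposition, so no decomposition can have width below 2. Combining the bounds, tw(G) = 2.

Treewidth 2.
One such decomposition:
Bags: B1 = {a, e, h}  B2 = {e, f, h}  B3 = {d, e, f}  B4 = {e, f, g}  B5 = {c, e, f}  B6 = {a, b, h}
Tree: B1–B2, B2–B3, B2–B4, B2–B5, B1–B6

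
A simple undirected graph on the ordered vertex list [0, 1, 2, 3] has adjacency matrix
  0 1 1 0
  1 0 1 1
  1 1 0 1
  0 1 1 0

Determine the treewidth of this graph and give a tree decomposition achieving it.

Each bag holds 3 vertices, so the decomposition has width 2, which upper-bounds the treewidth. For the lower bound, the 3 vertices {0, 1, 2} are pairwise adjacent, and any tree decomposition puts a clique entirely inside one bag — forcing width ≥ 2. Combining the bounds, tw(G) = 2.

Treewidth 2.
One such decomposition:
Bags: B1 = {1, 2, 3}  B2 = {0, 1, 2}
Tree: B1–B2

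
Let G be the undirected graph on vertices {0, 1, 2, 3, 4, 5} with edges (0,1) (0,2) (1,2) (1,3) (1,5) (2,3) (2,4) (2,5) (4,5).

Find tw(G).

A width-2 tree decomposition is:
Bags: B1 = {2, 4, 5}  B2 = {1, 2, 5}  B3 = {1, 2, 3}  B4 = {0, 1, 2}
Tree: B1–B2, B2–B3, B2–B4
Every bag has size at most 3, so the width is 3 − 1 = 2 and tw(G) ≤ 2. Conversely, {0, 1, 2} is a clique of size 3, and the vertices of any clique must share a bag in every tree decomposition; so some bag has ≥ 3 vertices and tw(G) ≥ 2. Combining the bounds, tw(G) = 2.

2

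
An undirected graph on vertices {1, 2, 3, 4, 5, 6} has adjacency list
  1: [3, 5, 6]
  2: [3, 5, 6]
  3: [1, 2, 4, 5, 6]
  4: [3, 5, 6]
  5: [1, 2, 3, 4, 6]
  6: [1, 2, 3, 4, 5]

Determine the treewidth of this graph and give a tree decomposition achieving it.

Each bag holds 4 vertices, so the decomposition has width 3, which upper-bounds the treewidth. Conversely, {1, 3, 5, 6} is a clique of size 4, and the vertices of any clique must share a bag in every tree decomposition; so some bag has ≥ 4 vertices and tw(G) ≥ 3. Therefore the treewidth is 3.

Treewidth 3.
One such decomposition:
Bags: B1 = {2, 3, 5, 6}  B2 = {3, 4, 5, 6}  B3 = {1, 3, 5, 6}
Tree: B1–B2, B2–B3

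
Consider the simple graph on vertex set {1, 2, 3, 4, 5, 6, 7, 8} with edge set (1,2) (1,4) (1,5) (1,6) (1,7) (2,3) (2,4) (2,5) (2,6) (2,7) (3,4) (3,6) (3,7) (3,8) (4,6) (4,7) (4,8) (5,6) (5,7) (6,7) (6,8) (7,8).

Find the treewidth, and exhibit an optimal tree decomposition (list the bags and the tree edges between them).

Each bag holds 5 vertices, so the decomposition has width 4, which upper-bounds the treewidth. For the lower bound, the 5 vertices {3, 4, 6, 7, 8} are pairwise adjacent, and any tree decomposition puts a clique entirely inside one bag — forcing width ≥ 4. Combining the bounds, tw(G) = 4.

Treewidth 4.
Bags: B1 = {1, 2, 5, 6, 7}  B2 = {1, 2, 4, 6, 7}  B3 = {2, 3, 4, 6, 7}  B4 = {3, 4, 6, 7, 8}
Tree: B1–B2, B2–B3, B3–B4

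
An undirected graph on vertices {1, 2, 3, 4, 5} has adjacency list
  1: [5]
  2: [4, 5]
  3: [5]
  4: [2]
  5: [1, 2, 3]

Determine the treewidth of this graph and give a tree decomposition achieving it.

Treewidth 1.
One optimal decomposition is:
Bags: B1 = {3, 5}  B2 = {2, 5}  B3 = {1, 5}  B4 = {2, 4}
Tree: B1–B2, B2–B3, B2–B4

Each bag holds 2 vertices, so the decomposition has width 1, which upper-bounds the treewidth. Any graph with an edge has treewidth ≥ 1, and G has the edge 3–5. Combining the bounds, tw(G) = 1.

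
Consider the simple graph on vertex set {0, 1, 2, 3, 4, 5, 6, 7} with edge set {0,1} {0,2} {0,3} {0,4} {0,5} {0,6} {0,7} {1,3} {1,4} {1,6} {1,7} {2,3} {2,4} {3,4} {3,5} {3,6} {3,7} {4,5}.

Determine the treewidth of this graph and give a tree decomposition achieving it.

Treewidth 3.
Bags: B1 = {0, 3, 4, 5}  B2 = {0, 2, 3, 4}  B3 = {0, 1, 3, 4}  B4 = {0, 1, 3, 6}  B5 = {0, 1, 3, 7}
Tree: B1–B2, B1–B3, B3–B4, B4–B5

Every bag has size at most 4, so the width is 4 − 1 = 3 and tw(G) ≤ 3. For the lower bound, the 4 vertices {0, 1, 3, 4} are pairwise adjacent, and any tree decomposition puts a clique entirely inside one bag — forcing width ≥ 3. Hence tw(G) = 3 exactly.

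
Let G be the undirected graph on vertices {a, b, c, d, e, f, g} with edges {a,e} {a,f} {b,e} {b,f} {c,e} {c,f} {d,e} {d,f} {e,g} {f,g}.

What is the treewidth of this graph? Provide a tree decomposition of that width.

Every bag has size at most 3, so the width is 3 − 1 = 2 and tw(G) ≤ 2. Since f–b–e–c–f is a cycle in G, G is not acyclic. Forests are exactly the graphs of treewidth ≤ 1, so tw(G) ≥ 2. Hence tw(G) = 2 exactly.

Treewidth 2.
One optimal decomposition is:
Bags: B1 = {b, e, f}  B2 = {c, e, f}  B3 = {e, f, g}  B4 = {a, e, f}  B5 = {d, e, f}
Tree: B1–B2, B2–B3, B3–B4, B4–B5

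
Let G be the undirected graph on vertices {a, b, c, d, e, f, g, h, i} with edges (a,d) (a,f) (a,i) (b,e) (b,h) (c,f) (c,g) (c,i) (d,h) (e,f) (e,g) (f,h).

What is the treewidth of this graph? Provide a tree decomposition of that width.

Treewidth 3.
One such decomposition:
Bags: B1 = {b, d, e, h}  B2 = {d, e, f, h}  B3 = {a, d, e, f}  B4 = {a, e, f, g}  B5 = {a, c, f, g}  B6 = {a, c, g, i}
Tree: B1–B2, B2–B3, B3–B4, B4–B5, B5–B6

Each bag holds 4 vertices, so the decomposition has width 3, which upper-bounds the treewidth. For the lower bound: the 4 vertex sets {b,d,h}, {e}, {f}, {a,c,g,i} are disjoint, each induces a connected subgraph, and every pair is joined by at least one edge of G. Contracting each set to a single vertex therefore yields K_{4} as a minor, and since treewidth is minor-monotone, tw(G) ≥ tw(K_{4}) = 3. Hence tw(G) = 3 exactly.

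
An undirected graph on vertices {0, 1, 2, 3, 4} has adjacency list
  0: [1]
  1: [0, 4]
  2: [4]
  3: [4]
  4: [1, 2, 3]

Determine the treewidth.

1

A width-1 tree decomposition is:
Bags: B1 = {1, 4}  B2 = {3, 4}  B3 = {2, 4}  B4 = {0, 1}
Tree: B1–B2, B1–B3, B1–B4
Each bag holds 2 vertices, so the decomposition has width 1, which upper-bounds the treewidth. Since G has at least one edge (e.g. 1–4), it is not an edgeless graph, so tw(G) ≥ 1. The upper and lower bounds meet at 1, so that is the treewidth.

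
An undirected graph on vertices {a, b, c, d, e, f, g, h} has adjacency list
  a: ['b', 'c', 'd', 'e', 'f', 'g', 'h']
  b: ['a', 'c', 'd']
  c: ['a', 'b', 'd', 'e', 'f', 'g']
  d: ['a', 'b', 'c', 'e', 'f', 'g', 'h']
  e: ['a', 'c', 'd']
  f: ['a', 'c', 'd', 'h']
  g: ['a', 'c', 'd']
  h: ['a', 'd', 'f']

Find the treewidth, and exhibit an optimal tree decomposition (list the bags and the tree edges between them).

Each bag holds 4 vertices, so the decomposition has width 3, which upper-bounds the treewidth. On the other hand G contains the 4-clique {a, d, f, h}. A clique must lie in a single bag of any decomposition, so no decomposition can have width below 3. The upper and lower bounds meet at 3, so that is the treewidth.

Treewidth 3.
One optimal decomposition is:
Bags: B1 = {a, c, d, f}  B2 = {a, c, d, g}  B3 = {a, d, f, h}  B4 = {a, c, d, e}  B5 = {a, b, c, d}
Tree: B1–B2, B1–B3, B1–B4, B2–B5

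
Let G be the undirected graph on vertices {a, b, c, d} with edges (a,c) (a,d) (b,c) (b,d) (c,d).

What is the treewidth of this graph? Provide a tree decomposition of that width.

Treewidth 2.
Bags: B1 = {a, c, d}  B2 = {b, c, d}
Tree: B1–B2

Every bag has size at most 3, so the width is 3 − 1 = 2 and tw(G) ≤ 2. Conversely, {a, c, d} is a clique of size 3, and the vertices of any clique must share a bag in every tree decomposition; so some bag has ≥ 3 vertices and tw(G) ≥ 2. Hence tw(G) = 2 exactly.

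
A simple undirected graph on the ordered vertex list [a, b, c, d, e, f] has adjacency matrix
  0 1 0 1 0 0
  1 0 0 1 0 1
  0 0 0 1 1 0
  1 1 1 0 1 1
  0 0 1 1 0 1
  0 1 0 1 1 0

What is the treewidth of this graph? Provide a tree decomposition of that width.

Treewidth 2.
One such decomposition:
Bags: B1 = {d, e, f}  B2 = {c, d, e}  B3 = {b, d, f}  B4 = {a, b, d}
Tree: B1–B2, B1–B3, B3–B4

The largest bag has 3 vertices, giving width 2; this decomposition certifies tw(G) ≤ 2. Conversely, {a, b, d} is a clique of size 3, and the vertices of any clique must share a bag in every tree decomposition; so some bag has ≥ 3 vertices and tw(G) ≥ 2. Combining the bounds, tw(G) = 2.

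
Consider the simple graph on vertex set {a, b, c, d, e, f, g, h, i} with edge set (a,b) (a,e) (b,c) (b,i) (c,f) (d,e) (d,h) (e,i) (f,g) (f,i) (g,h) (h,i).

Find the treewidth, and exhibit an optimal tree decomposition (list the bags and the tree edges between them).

The largest bag has 4 vertices, giving width 3; this decomposition certifies tw(G) ≤ 3. For the lower bound: the 4 vertex sets {a,b,c}, {f}, {i}, {d,e,g,h} are disjoint, each induces a connected subgraph, and every pair is joined by at least one edge of G. Contracting each set to a single vertex therefore yields K_{4} as a minor, and since treewidth is minor-monotone, tw(G) ≥ tw(K_{4}) = 3. Hence tw(G) = 3 exactly.

Treewidth 3.
Bags: B1 = {a, b, c, f}  B2 = {a, b, f, i}  B3 = {a, e, f, i}  B4 = {e, f, g, i}  B5 = {e, g, h, i}  B6 = {d, e, g, h}
Tree: B1–B2, B2–B3, B3–B4, B4–B5, B5–B6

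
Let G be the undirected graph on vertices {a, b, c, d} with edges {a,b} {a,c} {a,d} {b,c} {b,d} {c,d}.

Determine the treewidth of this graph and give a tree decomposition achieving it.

With just one bag of size 4, the width is 4 − 1 = 3, so tw(G) ≤ 3. On the other hand G contains the 4-clique {a, b, c, d}. A clique must lie in a single bag of any decomposition, so no decomposition can have width below 3. The upper and lower bounds meet at 3, so that is the treewidth.

Treewidth 3.
One such decomposition:
Bags: B1 = {a, b, c, d}
Tree: (single bag)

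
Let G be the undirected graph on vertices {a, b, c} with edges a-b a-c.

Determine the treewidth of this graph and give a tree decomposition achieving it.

Treewidth 1.
One optimal decomposition is:
Bags: B1 = {a, b}  B2 = {a, c}
Tree: B1–B2

Each bag holds 2 vertices, so the decomposition has width 1, which upper-bounds the treewidth. G has an edge, so its treewidth is at least 1. Hence tw(G) = 1 exactly.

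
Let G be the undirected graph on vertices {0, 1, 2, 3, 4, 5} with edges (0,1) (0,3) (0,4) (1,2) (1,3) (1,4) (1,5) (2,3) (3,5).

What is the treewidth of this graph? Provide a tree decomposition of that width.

Treewidth 2.
One such decomposition:
Bags: B1 = {1, 2, 3}  B2 = {0, 1, 3}  B3 = {1, 3, 5}  B4 = {0, 1, 4}
Tree: B1–B2, B1–B3, B2–B4

Each bag holds 3 vertices, so the decomposition has width 2, which upper-bounds the treewidth. On the other hand G contains the 3-clique {0, 1, 3}. A clique must lie in a single bag of any decomposition, so no decomposition can have width below 2. The upper and lower bounds meet at 2, so that is the treewidth.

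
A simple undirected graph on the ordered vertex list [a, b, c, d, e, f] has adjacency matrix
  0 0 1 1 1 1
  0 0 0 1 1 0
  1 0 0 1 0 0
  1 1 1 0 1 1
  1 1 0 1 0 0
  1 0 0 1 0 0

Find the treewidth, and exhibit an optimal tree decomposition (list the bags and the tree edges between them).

Treewidth 2.
Bags: B1 = {a, d, e}  B2 = {a, c, d}  B3 = {b, d, e}  B4 = {a, d, f}
Tree: B1–B2, B1–B3, B2–B4

Each bag holds 3 vertices, so the decomposition has width 2, which upper-bounds the treewidth. Conversely, {a, d, e} is a clique of size 3, and the vertices of any clique must share a bag in every tree decomposition; so some bag has ≥ 3 vertices and tw(G) ≥ 2. Combining the bounds, tw(G) = 2.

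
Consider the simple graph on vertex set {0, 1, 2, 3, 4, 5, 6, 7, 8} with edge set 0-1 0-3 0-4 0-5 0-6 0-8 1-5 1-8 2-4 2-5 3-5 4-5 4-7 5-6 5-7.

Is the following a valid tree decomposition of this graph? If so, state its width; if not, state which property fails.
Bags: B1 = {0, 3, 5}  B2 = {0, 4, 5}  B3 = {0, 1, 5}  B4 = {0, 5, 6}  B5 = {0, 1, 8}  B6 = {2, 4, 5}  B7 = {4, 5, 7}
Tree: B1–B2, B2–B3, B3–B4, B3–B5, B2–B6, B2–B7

Yes; width 2.

Vertex coverage: the bags together contain {0, 1, 2, 3, 4, 5, 6, 7, 8}, the full vertex set. Edge coverage: each edge of G has both endpoints in at least one bag. Running intersection: for every vertex, the bags containing it form a connected subtree. All three properties hold, so this is a valid tree decomposition of width max|bag| − 1 = 2, and hence tw(G) ≤ 2.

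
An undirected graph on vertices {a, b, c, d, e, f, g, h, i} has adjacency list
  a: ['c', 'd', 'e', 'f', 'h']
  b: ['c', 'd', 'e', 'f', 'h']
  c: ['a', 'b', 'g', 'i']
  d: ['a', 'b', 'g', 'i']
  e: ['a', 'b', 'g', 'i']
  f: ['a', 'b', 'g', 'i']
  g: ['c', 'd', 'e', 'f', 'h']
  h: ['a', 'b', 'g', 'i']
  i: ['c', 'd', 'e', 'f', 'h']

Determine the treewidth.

A width-4 tree decomposition is:
Bags: B1 = {a, b, g, h, i}  B2 = {a, b, e, g, i}  B3 = {a, b, f, g, i}  B4 = {a, b, d, g, i}  B5 = {a, b, c, g, i}
Tree: B1–B2, B2–B3, B3–B4, B4–B5
Each bag holds 5 vertices, so the decomposition has width 4, which upper-bounds the treewidth. For the lower bound: the 5 vertex sets {b,h}, {a,e}, {f,i}, {g}, {d} are disjoint, each induces a connected subgraph, and every pair is joined by at least one edge of G. Contracting each set to a single vertex therefore yields K_{5} as a minor, and since treewidth is minor-monotone, tw(G) ≥ tw(K_{5}) = 4. Therefore the treewidth is 4.

4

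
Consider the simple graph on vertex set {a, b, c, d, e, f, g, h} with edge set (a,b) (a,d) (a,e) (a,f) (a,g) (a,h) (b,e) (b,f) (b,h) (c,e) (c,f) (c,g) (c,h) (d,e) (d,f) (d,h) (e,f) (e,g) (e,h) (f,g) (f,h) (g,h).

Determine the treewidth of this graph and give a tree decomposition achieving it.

Every bag has size at most 5, so the width is 5 − 1 = 4 and tw(G) ≤ 4. For the lower bound, the 5 vertices {c, e, f, g, h} are pairwise adjacent, and any tree decomposition puts a clique entirely inside one bag — forcing width ≥ 4. The upper and lower bounds meet at 4, so that is the treewidth.

Treewidth 4.
Bags: B1 = {a, e, f, g, h}  B2 = {a, b, e, f, h}  B3 = {c, e, f, g, h}  B4 = {a, d, e, f, h}
Tree: B1–B2, B1–B3, B1–B4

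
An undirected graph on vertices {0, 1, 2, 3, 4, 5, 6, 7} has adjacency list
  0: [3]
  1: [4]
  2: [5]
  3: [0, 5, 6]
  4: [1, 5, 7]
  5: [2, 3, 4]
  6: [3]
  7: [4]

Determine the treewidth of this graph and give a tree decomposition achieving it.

Treewidth 1.
Bags: B1 = {2, 5}  B2 = {3, 5}  B3 = {4, 5}  B4 = {3, 6}  B5 = {4, 7}  B6 = {1, 4}  B7 = {0, 3}
Tree: B1–B2, B1–B3, B2–B4, B3–B5, B5–B6, B4–B7

Each bag holds 2 vertices, so the decomposition has width 1, which upper-bounds the treewidth. G has an edge, so its treewidth is at least 1. Hence tw(G) = 1 exactly.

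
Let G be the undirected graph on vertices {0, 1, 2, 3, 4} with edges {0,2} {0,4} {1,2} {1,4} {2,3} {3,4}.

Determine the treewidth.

A width-2 tree decomposition is:
Bags: B1 = {2, 3, 4}  B2 = {0, 2, 4}  B3 = {1, 2, 4}
Tree: B1–B2, B2–B3
Every bag has size at most 3, so the width is 3 − 1 = 2 and tw(G) ≤ 2. The edges 3–4–0–2–3 form a cycle, so G is not a tree and its treewidth is at least 2. Therefore the treewidth is 2.

2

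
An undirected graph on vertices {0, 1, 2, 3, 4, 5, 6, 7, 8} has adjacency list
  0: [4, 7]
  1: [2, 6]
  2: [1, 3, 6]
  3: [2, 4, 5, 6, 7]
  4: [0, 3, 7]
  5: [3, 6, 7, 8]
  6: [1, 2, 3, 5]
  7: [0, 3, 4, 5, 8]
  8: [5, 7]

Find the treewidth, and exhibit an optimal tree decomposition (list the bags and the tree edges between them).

Treewidth 2.
Bags: B1 = {3, 4, 7}  B2 = {3, 5, 7}  B3 = {3, 5, 6}  B4 = {5, 7, 8}  B5 = {2, 3, 6}  B6 = {0, 4, 7}  B7 = {1, 2, 6}
Tree: B1–B2, B2–B3, B2–B4, B3–B5, B1–B6, B5–B7

The largest bag has 3 vertices, giving width 2; this decomposition certifies tw(G) ≤ 2. On the other hand G contains the 3-clique {0, 4, 7}. A clique must lie in a single bag of any decomposition, so no decomposition can have width below 2. Combining the bounds, tw(G) = 2.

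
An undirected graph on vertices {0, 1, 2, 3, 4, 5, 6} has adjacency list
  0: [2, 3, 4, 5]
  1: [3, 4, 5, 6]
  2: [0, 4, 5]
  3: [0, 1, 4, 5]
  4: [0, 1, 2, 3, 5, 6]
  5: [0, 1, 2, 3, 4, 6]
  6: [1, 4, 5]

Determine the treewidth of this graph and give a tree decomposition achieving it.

Treewidth 3.
Bags: B1 = {0, 3, 4, 5}  B2 = {1, 3, 4, 5}  B3 = {1, 4, 5, 6}  B4 = {0, 2, 4, 5}
Tree: B1–B2, B2–B3, B1–B4

The largest bag has 4 vertices, giving width 3; this decomposition certifies tw(G) ≤ 3. Conversely, {0, 2, 4, 5} is a clique of size 4, and the vertices of any clique must share a bag in every tree decomposition; so some bag has ≥ 4 vertices and tw(G) ≥ 3. Therefore the treewidth is 3.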